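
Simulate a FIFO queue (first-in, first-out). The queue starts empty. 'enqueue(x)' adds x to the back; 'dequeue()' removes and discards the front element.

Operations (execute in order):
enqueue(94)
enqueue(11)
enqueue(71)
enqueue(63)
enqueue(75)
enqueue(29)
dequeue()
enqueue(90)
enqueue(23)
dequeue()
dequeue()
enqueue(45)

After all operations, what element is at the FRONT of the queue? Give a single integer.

enqueue(94): queue = [94]
enqueue(11): queue = [94, 11]
enqueue(71): queue = [94, 11, 71]
enqueue(63): queue = [94, 11, 71, 63]
enqueue(75): queue = [94, 11, 71, 63, 75]
enqueue(29): queue = [94, 11, 71, 63, 75, 29]
dequeue(): queue = [11, 71, 63, 75, 29]
enqueue(90): queue = [11, 71, 63, 75, 29, 90]
enqueue(23): queue = [11, 71, 63, 75, 29, 90, 23]
dequeue(): queue = [71, 63, 75, 29, 90, 23]
dequeue(): queue = [63, 75, 29, 90, 23]
enqueue(45): queue = [63, 75, 29, 90, 23, 45]

Answer: 63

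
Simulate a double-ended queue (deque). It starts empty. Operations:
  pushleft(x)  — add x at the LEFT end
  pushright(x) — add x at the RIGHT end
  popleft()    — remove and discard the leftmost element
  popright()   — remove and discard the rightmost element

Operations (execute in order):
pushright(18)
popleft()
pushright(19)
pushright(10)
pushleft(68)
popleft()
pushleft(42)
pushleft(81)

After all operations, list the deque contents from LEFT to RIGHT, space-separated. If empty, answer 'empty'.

Answer: 81 42 19 10

Derivation:
pushright(18): [18]
popleft(): []
pushright(19): [19]
pushright(10): [19, 10]
pushleft(68): [68, 19, 10]
popleft(): [19, 10]
pushleft(42): [42, 19, 10]
pushleft(81): [81, 42, 19, 10]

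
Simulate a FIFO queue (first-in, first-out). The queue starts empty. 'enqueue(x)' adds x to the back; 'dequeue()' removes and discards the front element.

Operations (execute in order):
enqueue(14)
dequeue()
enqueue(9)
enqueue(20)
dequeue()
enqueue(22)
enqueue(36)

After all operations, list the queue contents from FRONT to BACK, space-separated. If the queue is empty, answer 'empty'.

enqueue(14): [14]
dequeue(): []
enqueue(9): [9]
enqueue(20): [9, 20]
dequeue(): [20]
enqueue(22): [20, 22]
enqueue(36): [20, 22, 36]

Answer: 20 22 36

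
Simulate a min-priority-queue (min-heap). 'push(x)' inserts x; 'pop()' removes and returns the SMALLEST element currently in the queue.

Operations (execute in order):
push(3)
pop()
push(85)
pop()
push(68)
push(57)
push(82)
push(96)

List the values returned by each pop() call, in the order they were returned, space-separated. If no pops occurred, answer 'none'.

push(3): heap contents = [3]
pop() → 3: heap contents = []
push(85): heap contents = [85]
pop() → 85: heap contents = []
push(68): heap contents = [68]
push(57): heap contents = [57, 68]
push(82): heap contents = [57, 68, 82]
push(96): heap contents = [57, 68, 82, 96]

Answer: 3 85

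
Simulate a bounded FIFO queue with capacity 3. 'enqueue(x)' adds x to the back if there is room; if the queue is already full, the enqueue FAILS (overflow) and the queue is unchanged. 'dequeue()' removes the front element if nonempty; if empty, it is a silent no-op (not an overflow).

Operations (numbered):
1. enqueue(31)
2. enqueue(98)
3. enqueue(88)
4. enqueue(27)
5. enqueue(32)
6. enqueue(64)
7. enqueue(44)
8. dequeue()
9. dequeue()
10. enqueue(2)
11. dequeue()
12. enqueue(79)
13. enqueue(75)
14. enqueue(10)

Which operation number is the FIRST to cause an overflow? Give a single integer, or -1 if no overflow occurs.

Answer: 4

Derivation:
1. enqueue(31): size=1
2. enqueue(98): size=2
3. enqueue(88): size=3
4. enqueue(27): size=3=cap → OVERFLOW (fail)
5. enqueue(32): size=3=cap → OVERFLOW (fail)
6. enqueue(64): size=3=cap → OVERFLOW (fail)
7. enqueue(44): size=3=cap → OVERFLOW (fail)
8. dequeue(): size=2
9. dequeue(): size=1
10. enqueue(2): size=2
11. dequeue(): size=1
12. enqueue(79): size=2
13. enqueue(75): size=3
14. enqueue(10): size=3=cap → OVERFLOW (fail)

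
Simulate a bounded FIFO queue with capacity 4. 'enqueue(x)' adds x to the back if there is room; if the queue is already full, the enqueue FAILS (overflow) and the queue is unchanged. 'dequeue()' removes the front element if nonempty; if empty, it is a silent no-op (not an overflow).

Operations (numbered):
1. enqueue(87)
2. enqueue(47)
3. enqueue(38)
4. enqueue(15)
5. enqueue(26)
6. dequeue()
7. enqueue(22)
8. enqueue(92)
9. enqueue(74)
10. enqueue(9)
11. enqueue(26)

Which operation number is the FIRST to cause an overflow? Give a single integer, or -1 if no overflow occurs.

Answer: 5

Derivation:
1. enqueue(87): size=1
2. enqueue(47): size=2
3. enqueue(38): size=3
4. enqueue(15): size=4
5. enqueue(26): size=4=cap → OVERFLOW (fail)
6. dequeue(): size=3
7. enqueue(22): size=4
8. enqueue(92): size=4=cap → OVERFLOW (fail)
9. enqueue(74): size=4=cap → OVERFLOW (fail)
10. enqueue(9): size=4=cap → OVERFLOW (fail)
11. enqueue(26): size=4=cap → OVERFLOW (fail)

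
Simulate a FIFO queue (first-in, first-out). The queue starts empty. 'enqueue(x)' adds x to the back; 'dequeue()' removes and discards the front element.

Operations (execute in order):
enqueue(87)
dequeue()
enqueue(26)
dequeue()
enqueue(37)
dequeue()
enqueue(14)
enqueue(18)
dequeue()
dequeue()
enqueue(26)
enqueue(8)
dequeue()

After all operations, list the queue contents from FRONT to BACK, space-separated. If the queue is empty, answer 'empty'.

Answer: 8

Derivation:
enqueue(87): [87]
dequeue(): []
enqueue(26): [26]
dequeue(): []
enqueue(37): [37]
dequeue(): []
enqueue(14): [14]
enqueue(18): [14, 18]
dequeue(): [18]
dequeue(): []
enqueue(26): [26]
enqueue(8): [26, 8]
dequeue(): [8]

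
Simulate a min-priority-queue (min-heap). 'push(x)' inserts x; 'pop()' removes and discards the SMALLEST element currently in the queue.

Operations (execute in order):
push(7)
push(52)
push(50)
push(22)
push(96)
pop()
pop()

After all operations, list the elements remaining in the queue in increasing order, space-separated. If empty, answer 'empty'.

Answer: 50 52 96

Derivation:
push(7): heap contents = [7]
push(52): heap contents = [7, 52]
push(50): heap contents = [7, 50, 52]
push(22): heap contents = [7, 22, 50, 52]
push(96): heap contents = [7, 22, 50, 52, 96]
pop() → 7: heap contents = [22, 50, 52, 96]
pop() → 22: heap contents = [50, 52, 96]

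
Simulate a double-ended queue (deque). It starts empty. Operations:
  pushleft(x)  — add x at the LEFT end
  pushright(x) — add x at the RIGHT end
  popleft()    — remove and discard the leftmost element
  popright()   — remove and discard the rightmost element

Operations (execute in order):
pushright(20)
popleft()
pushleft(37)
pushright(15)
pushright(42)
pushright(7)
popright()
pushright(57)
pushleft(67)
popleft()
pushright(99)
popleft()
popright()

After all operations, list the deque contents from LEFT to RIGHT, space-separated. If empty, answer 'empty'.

pushright(20): [20]
popleft(): []
pushleft(37): [37]
pushright(15): [37, 15]
pushright(42): [37, 15, 42]
pushright(7): [37, 15, 42, 7]
popright(): [37, 15, 42]
pushright(57): [37, 15, 42, 57]
pushleft(67): [67, 37, 15, 42, 57]
popleft(): [37, 15, 42, 57]
pushright(99): [37, 15, 42, 57, 99]
popleft(): [15, 42, 57, 99]
popright(): [15, 42, 57]

Answer: 15 42 57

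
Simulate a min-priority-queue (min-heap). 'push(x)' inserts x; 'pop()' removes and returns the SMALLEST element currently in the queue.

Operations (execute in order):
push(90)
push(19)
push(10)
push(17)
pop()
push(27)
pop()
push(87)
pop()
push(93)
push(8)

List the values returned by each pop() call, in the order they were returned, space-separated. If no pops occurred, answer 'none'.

Answer: 10 17 19

Derivation:
push(90): heap contents = [90]
push(19): heap contents = [19, 90]
push(10): heap contents = [10, 19, 90]
push(17): heap contents = [10, 17, 19, 90]
pop() → 10: heap contents = [17, 19, 90]
push(27): heap contents = [17, 19, 27, 90]
pop() → 17: heap contents = [19, 27, 90]
push(87): heap contents = [19, 27, 87, 90]
pop() → 19: heap contents = [27, 87, 90]
push(93): heap contents = [27, 87, 90, 93]
push(8): heap contents = [8, 27, 87, 90, 93]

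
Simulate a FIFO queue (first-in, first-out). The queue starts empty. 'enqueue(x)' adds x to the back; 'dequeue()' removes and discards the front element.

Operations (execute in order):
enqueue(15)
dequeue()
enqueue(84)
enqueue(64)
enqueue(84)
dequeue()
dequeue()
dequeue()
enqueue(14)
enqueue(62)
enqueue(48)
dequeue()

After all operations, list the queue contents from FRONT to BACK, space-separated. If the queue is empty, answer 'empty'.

Answer: 62 48

Derivation:
enqueue(15): [15]
dequeue(): []
enqueue(84): [84]
enqueue(64): [84, 64]
enqueue(84): [84, 64, 84]
dequeue(): [64, 84]
dequeue(): [84]
dequeue(): []
enqueue(14): [14]
enqueue(62): [14, 62]
enqueue(48): [14, 62, 48]
dequeue(): [62, 48]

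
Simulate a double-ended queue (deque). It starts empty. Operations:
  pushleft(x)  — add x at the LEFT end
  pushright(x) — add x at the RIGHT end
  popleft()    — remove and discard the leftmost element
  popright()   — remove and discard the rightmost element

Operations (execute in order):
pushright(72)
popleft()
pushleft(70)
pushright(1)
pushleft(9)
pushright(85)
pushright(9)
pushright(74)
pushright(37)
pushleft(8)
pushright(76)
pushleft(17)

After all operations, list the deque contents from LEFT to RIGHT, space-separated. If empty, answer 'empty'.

Answer: 17 8 9 70 1 85 9 74 37 76

Derivation:
pushright(72): [72]
popleft(): []
pushleft(70): [70]
pushright(1): [70, 1]
pushleft(9): [9, 70, 1]
pushright(85): [9, 70, 1, 85]
pushright(9): [9, 70, 1, 85, 9]
pushright(74): [9, 70, 1, 85, 9, 74]
pushright(37): [9, 70, 1, 85, 9, 74, 37]
pushleft(8): [8, 9, 70, 1, 85, 9, 74, 37]
pushright(76): [8, 9, 70, 1, 85, 9, 74, 37, 76]
pushleft(17): [17, 8, 9, 70, 1, 85, 9, 74, 37, 76]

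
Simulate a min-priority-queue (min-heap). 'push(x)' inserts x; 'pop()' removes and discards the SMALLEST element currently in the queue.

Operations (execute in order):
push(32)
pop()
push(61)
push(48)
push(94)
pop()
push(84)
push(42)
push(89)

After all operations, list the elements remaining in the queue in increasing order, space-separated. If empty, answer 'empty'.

Answer: 42 61 84 89 94

Derivation:
push(32): heap contents = [32]
pop() → 32: heap contents = []
push(61): heap contents = [61]
push(48): heap contents = [48, 61]
push(94): heap contents = [48, 61, 94]
pop() → 48: heap contents = [61, 94]
push(84): heap contents = [61, 84, 94]
push(42): heap contents = [42, 61, 84, 94]
push(89): heap contents = [42, 61, 84, 89, 94]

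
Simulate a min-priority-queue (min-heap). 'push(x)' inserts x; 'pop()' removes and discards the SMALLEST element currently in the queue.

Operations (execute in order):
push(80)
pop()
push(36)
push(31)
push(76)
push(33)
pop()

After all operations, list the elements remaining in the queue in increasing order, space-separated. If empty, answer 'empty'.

Answer: 33 36 76

Derivation:
push(80): heap contents = [80]
pop() → 80: heap contents = []
push(36): heap contents = [36]
push(31): heap contents = [31, 36]
push(76): heap contents = [31, 36, 76]
push(33): heap contents = [31, 33, 36, 76]
pop() → 31: heap contents = [33, 36, 76]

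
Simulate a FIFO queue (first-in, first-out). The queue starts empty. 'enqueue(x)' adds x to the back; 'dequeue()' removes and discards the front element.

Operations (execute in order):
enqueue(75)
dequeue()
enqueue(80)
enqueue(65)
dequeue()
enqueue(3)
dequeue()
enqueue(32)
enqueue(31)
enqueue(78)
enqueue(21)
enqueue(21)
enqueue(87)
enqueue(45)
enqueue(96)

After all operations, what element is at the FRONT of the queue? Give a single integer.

Answer: 3

Derivation:
enqueue(75): queue = [75]
dequeue(): queue = []
enqueue(80): queue = [80]
enqueue(65): queue = [80, 65]
dequeue(): queue = [65]
enqueue(3): queue = [65, 3]
dequeue(): queue = [3]
enqueue(32): queue = [3, 32]
enqueue(31): queue = [3, 32, 31]
enqueue(78): queue = [3, 32, 31, 78]
enqueue(21): queue = [3, 32, 31, 78, 21]
enqueue(21): queue = [3, 32, 31, 78, 21, 21]
enqueue(87): queue = [3, 32, 31, 78, 21, 21, 87]
enqueue(45): queue = [3, 32, 31, 78, 21, 21, 87, 45]
enqueue(96): queue = [3, 32, 31, 78, 21, 21, 87, 45, 96]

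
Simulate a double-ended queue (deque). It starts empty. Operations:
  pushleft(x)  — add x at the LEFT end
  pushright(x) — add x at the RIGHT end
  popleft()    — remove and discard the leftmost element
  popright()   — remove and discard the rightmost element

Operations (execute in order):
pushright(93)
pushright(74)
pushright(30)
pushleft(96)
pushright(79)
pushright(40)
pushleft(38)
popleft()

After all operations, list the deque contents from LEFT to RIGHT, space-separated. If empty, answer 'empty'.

Answer: 96 93 74 30 79 40

Derivation:
pushright(93): [93]
pushright(74): [93, 74]
pushright(30): [93, 74, 30]
pushleft(96): [96, 93, 74, 30]
pushright(79): [96, 93, 74, 30, 79]
pushright(40): [96, 93, 74, 30, 79, 40]
pushleft(38): [38, 96, 93, 74, 30, 79, 40]
popleft(): [96, 93, 74, 30, 79, 40]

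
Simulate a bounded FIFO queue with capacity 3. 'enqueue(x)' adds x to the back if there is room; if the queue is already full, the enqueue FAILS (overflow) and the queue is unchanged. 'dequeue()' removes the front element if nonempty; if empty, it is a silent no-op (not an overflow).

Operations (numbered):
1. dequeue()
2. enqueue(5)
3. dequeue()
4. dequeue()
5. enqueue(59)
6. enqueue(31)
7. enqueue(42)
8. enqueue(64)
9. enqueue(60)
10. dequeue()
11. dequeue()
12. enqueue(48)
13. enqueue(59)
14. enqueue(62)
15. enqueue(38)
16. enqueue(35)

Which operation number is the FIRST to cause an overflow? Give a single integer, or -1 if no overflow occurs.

Answer: 8

Derivation:
1. dequeue(): empty, no-op, size=0
2. enqueue(5): size=1
3. dequeue(): size=0
4. dequeue(): empty, no-op, size=0
5. enqueue(59): size=1
6. enqueue(31): size=2
7. enqueue(42): size=3
8. enqueue(64): size=3=cap → OVERFLOW (fail)
9. enqueue(60): size=3=cap → OVERFLOW (fail)
10. dequeue(): size=2
11. dequeue(): size=1
12. enqueue(48): size=2
13. enqueue(59): size=3
14. enqueue(62): size=3=cap → OVERFLOW (fail)
15. enqueue(38): size=3=cap → OVERFLOW (fail)
16. enqueue(35): size=3=cap → OVERFLOW (fail)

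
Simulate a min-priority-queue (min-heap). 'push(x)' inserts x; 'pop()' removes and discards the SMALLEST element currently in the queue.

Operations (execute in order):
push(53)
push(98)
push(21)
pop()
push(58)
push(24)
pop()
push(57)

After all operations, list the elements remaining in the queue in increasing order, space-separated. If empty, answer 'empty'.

Answer: 53 57 58 98

Derivation:
push(53): heap contents = [53]
push(98): heap contents = [53, 98]
push(21): heap contents = [21, 53, 98]
pop() → 21: heap contents = [53, 98]
push(58): heap contents = [53, 58, 98]
push(24): heap contents = [24, 53, 58, 98]
pop() → 24: heap contents = [53, 58, 98]
push(57): heap contents = [53, 57, 58, 98]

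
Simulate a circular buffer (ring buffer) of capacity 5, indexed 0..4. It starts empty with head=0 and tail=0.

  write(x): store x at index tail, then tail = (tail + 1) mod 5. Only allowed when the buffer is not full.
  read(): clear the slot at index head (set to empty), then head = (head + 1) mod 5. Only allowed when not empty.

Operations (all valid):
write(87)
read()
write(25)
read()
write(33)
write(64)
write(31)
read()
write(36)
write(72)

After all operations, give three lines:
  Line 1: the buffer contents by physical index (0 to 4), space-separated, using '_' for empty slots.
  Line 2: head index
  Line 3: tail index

Answer: 36 72 _ 64 31
3
2

Derivation:
write(87): buf=[87 _ _ _ _], head=0, tail=1, size=1
read(): buf=[_ _ _ _ _], head=1, tail=1, size=0
write(25): buf=[_ 25 _ _ _], head=1, tail=2, size=1
read(): buf=[_ _ _ _ _], head=2, tail=2, size=0
write(33): buf=[_ _ 33 _ _], head=2, tail=3, size=1
write(64): buf=[_ _ 33 64 _], head=2, tail=4, size=2
write(31): buf=[_ _ 33 64 31], head=2, tail=0, size=3
read(): buf=[_ _ _ 64 31], head=3, tail=0, size=2
write(36): buf=[36 _ _ 64 31], head=3, tail=1, size=3
write(72): buf=[36 72 _ 64 31], head=3, tail=2, size=4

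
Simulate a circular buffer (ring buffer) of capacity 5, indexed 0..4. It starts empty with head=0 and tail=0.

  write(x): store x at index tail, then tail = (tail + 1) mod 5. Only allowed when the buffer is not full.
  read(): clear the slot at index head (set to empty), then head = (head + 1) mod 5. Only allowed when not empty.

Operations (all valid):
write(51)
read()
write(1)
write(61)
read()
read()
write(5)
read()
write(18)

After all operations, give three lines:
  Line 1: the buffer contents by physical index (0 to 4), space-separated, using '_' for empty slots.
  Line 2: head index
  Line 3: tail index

write(51): buf=[51 _ _ _ _], head=0, tail=1, size=1
read(): buf=[_ _ _ _ _], head=1, tail=1, size=0
write(1): buf=[_ 1 _ _ _], head=1, tail=2, size=1
write(61): buf=[_ 1 61 _ _], head=1, tail=3, size=2
read(): buf=[_ _ 61 _ _], head=2, tail=3, size=1
read(): buf=[_ _ _ _ _], head=3, tail=3, size=0
write(5): buf=[_ _ _ 5 _], head=3, tail=4, size=1
read(): buf=[_ _ _ _ _], head=4, tail=4, size=0
write(18): buf=[_ _ _ _ 18], head=4, tail=0, size=1

Answer: _ _ _ _ 18
4
0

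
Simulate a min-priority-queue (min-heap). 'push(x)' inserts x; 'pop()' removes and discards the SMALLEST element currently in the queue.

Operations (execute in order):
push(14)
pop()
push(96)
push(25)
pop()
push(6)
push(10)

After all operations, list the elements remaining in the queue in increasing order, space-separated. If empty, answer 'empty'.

Answer: 6 10 96

Derivation:
push(14): heap contents = [14]
pop() → 14: heap contents = []
push(96): heap contents = [96]
push(25): heap contents = [25, 96]
pop() → 25: heap contents = [96]
push(6): heap contents = [6, 96]
push(10): heap contents = [6, 10, 96]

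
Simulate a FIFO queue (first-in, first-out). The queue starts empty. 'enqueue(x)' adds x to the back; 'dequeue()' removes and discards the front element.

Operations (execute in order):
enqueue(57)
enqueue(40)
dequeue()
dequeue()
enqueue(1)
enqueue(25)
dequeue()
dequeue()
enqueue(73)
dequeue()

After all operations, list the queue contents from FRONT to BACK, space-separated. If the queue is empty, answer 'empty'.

Answer: empty

Derivation:
enqueue(57): [57]
enqueue(40): [57, 40]
dequeue(): [40]
dequeue(): []
enqueue(1): [1]
enqueue(25): [1, 25]
dequeue(): [25]
dequeue(): []
enqueue(73): [73]
dequeue(): []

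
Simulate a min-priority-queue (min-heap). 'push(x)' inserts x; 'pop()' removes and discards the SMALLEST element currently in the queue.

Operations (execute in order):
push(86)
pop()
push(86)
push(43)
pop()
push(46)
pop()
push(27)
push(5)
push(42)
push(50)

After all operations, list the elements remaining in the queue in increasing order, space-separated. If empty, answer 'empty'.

push(86): heap contents = [86]
pop() → 86: heap contents = []
push(86): heap contents = [86]
push(43): heap contents = [43, 86]
pop() → 43: heap contents = [86]
push(46): heap contents = [46, 86]
pop() → 46: heap contents = [86]
push(27): heap contents = [27, 86]
push(5): heap contents = [5, 27, 86]
push(42): heap contents = [5, 27, 42, 86]
push(50): heap contents = [5, 27, 42, 50, 86]

Answer: 5 27 42 50 86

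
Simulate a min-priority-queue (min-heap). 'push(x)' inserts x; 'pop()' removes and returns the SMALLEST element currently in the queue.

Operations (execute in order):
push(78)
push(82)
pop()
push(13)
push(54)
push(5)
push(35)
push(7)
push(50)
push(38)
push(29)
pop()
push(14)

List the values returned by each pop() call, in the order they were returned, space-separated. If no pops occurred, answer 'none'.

push(78): heap contents = [78]
push(82): heap contents = [78, 82]
pop() → 78: heap contents = [82]
push(13): heap contents = [13, 82]
push(54): heap contents = [13, 54, 82]
push(5): heap contents = [5, 13, 54, 82]
push(35): heap contents = [5, 13, 35, 54, 82]
push(7): heap contents = [5, 7, 13, 35, 54, 82]
push(50): heap contents = [5, 7, 13, 35, 50, 54, 82]
push(38): heap contents = [5, 7, 13, 35, 38, 50, 54, 82]
push(29): heap contents = [5, 7, 13, 29, 35, 38, 50, 54, 82]
pop() → 5: heap contents = [7, 13, 29, 35, 38, 50, 54, 82]
push(14): heap contents = [7, 13, 14, 29, 35, 38, 50, 54, 82]

Answer: 78 5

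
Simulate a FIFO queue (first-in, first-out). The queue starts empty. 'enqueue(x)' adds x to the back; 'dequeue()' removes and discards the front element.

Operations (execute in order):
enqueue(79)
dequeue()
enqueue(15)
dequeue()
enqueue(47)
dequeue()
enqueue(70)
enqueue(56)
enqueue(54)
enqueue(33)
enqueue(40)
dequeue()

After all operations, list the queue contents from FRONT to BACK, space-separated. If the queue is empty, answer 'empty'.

enqueue(79): [79]
dequeue(): []
enqueue(15): [15]
dequeue(): []
enqueue(47): [47]
dequeue(): []
enqueue(70): [70]
enqueue(56): [70, 56]
enqueue(54): [70, 56, 54]
enqueue(33): [70, 56, 54, 33]
enqueue(40): [70, 56, 54, 33, 40]
dequeue(): [56, 54, 33, 40]

Answer: 56 54 33 40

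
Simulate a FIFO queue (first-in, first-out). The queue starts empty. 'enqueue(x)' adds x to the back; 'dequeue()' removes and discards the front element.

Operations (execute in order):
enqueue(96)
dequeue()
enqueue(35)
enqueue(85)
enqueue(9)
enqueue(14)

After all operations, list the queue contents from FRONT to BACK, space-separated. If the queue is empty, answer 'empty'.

enqueue(96): [96]
dequeue(): []
enqueue(35): [35]
enqueue(85): [35, 85]
enqueue(9): [35, 85, 9]
enqueue(14): [35, 85, 9, 14]

Answer: 35 85 9 14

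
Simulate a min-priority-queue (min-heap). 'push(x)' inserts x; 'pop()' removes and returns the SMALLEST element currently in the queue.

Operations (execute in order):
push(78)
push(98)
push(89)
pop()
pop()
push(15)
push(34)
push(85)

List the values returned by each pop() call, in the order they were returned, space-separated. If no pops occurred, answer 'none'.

Answer: 78 89

Derivation:
push(78): heap contents = [78]
push(98): heap contents = [78, 98]
push(89): heap contents = [78, 89, 98]
pop() → 78: heap contents = [89, 98]
pop() → 89: heap contents = [98]
push(15): heap contents = [15, 98]
push(34): heap contents = [15, 34, 98]
push(85): heap contents = [15, 34, 85, 98]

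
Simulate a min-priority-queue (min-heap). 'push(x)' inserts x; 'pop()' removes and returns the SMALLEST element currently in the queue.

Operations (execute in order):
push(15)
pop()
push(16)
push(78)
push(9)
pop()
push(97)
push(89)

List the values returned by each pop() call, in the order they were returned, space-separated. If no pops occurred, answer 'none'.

Answer: 15 9

Derivation:
push(15): heap contents = [15]
pop() → 15: heap contents = []
push(16): heap contents = [16]
push(78): heap contents = [16, 78]
push(9): heap contents = [9, 16, 78]
pop() → 9: heap contents = [16, 78]
push(97): heap contents = [16, 78, 97]
push(89): heap contents = [16, 78, 89, 97]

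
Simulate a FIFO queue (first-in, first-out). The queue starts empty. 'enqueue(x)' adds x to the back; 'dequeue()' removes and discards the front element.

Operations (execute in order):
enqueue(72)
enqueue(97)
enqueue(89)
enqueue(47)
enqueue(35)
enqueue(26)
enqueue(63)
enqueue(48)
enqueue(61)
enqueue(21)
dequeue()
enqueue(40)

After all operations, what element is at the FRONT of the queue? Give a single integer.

enqueue(72): queue = [72]
enqueue(97): queue = [72, 97]
enqueue(89): queue = [72, 97, 89]
enqueue(47): queue = [72, 97, 89, 47]
enqueue(35): queue = [72, 97, 89, 47, 35]
enqueue(26): queue = [72, 97, 89, 47, 35, 26]
enqueue(63): queue = [72, 97, 89, 47, 35, 26, 63]
enqueue(48): queue = [72, 97, 89, 47, 35, 26, 63, 48]
enqueue(61): queue = [72, 97, 89, 47, 35, 26, 63, 48, 61]
enqueue(21): queue = [72, 97, 89, 47, 35, 26, 63, 48, 61, 21]
dequeue(): queue = [97, 89, 47, 35, 26, 63, 48, 61, 21]
enqueue(40): queue = [97, 89, 47, 35, 26, 63, 48, 61, 21, 40]

Answer: 97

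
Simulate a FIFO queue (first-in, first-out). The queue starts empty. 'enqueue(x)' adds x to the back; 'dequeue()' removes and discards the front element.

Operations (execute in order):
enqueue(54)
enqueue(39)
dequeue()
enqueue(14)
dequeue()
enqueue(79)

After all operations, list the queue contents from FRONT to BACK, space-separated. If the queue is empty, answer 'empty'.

Answer: 14 79

Derivation:
enqueue(54): [54]
enqueue(39): [54, 39]
dequeue(): [39]
enqueue(14): [39, 14]
dequeue(): [14]
enqueue(79): [14, 79]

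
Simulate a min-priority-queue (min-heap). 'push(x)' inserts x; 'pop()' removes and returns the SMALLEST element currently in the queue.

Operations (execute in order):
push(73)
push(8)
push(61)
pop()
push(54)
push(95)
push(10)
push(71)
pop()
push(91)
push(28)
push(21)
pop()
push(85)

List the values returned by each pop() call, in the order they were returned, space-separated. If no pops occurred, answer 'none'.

Answer: 8 10 21

Derivation:
push(73): heap contents = [73]
push(8): heap contents = [8, 73]
push(61): heap contents = [8, 61, 73]
pop() → 8: heap contents = [61, 73]
push(54): heap contents = [54, 61, 73]
push(95): heap contents = [54, 61, 73, 95]
push(10): heap contents = [10, 54, 61, 73, 95]
push(71): heap contents = [10, 54, 61, 71, 73, 95]
pop() → 10: heap contents = [54, 61, 71, 73, 95]
push(91): heap contents = [54, 61, 71, 73, 91, 95]
push(28): heap contents = [28, 54, 61, 71, 73, 91, 95]
push(21): heap contents = [21, 28, 54, 61, 71, 73, 91, 95]
pop() → 21: heap contents = [28, 54, 61, 71, 73, 91, 95]
push(85): heap contents = [28, 54, 61, 71, 73, 85, 91, 95]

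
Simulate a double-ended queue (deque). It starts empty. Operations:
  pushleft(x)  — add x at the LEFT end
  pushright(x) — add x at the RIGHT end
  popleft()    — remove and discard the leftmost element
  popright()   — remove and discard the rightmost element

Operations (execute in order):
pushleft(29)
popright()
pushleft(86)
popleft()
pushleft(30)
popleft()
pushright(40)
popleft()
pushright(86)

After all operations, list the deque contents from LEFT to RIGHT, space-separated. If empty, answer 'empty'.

Answer: 86

Derivation:
pushleft(29): [29]
popright(): []
pushleft(86): [86]
popleft(): []
pushleft(30): [30]
popleft(): []
pushright(40): [40]
popleft(): []
pushright(86): [86]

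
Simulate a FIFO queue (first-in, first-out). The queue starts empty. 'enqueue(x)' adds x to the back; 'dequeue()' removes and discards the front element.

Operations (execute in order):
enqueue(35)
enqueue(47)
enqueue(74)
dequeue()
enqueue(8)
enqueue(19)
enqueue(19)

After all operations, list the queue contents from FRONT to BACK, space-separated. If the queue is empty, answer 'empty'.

Answer: 47 74 8 19 19

Derivation:
enqueue(35): [35]
enqueue(47): [35, 47]
enqueue(74): [35, 47, 74]
dequeue(): [47, 74]
enqueue(8): [47, 74, 8]
enqueue(19): [47, 74, 8, 19]
enqueue(19): [47, 74, 8, 19, 19]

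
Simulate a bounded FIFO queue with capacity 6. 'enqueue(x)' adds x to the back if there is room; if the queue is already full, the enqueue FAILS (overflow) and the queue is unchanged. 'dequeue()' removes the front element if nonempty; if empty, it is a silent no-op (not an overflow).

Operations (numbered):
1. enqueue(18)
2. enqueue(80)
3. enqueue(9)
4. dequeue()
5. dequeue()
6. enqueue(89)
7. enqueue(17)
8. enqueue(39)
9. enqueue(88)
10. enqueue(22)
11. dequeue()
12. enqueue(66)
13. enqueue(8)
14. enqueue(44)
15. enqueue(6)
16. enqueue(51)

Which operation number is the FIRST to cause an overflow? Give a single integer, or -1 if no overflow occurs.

1. enqueue(18): size=1
2. enqueue(80): size=2
3. enqueue(9): size=3
4. dequeue(): size=2
5. dequeue(): size=1
6. enqueue(89): size=2
7. enqueue(17): size=3
8. enqueue(39): size=4
9. enqueue(88): size=5
10. enqueue(22): size=6
11. dequeue(): size=5
12. enqueue(66): size=6
13. enqueue(8): size=6=cap → OVERFLOW (fail)
14. enqueue(44): size=6=cap → OVERFLOW (fail)
15. enqueue(6): size=6=cap → OVERFLOW (fail)
16. enqueue(51): size=6=cap → OVERFLOW (fail)

Answer: 13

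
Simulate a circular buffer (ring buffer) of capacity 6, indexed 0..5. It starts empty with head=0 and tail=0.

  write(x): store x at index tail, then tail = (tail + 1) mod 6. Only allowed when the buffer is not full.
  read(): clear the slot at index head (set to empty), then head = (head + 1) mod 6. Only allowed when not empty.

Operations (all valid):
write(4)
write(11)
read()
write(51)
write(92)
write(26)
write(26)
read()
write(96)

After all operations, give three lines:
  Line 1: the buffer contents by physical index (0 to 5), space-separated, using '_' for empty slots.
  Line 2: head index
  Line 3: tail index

write(4): buf=[4 _ _ _ _ _], head=0, tail=1, size=1
write(11): buf=[4 11 _ _ _ _], head=0, tail=2, size=2
read(): buf=[_ 11 _ _ _ _], head=1, tail=2, size=1
write(51): buf=[_ 11 51 _ _ _], head=1, tail=3, size=2
write(92): buf=[_ 11 51 92 _ _], head=1, tail=4, size=3
write(26): buf=[_ 11 51 92 26 _], head=1, tail=5, size=4
write(26): buf=[_ 11 51 92 26 26], head=1, tail=0, size=5
read(): buf=[_ _ 51 92 26 26], head=2, tail=0, size=4
write(96): buf=[96 _ 51 92 26 26], head=2, tail=1, size=5

Answer: 96 _ 51 92 26 26
2
1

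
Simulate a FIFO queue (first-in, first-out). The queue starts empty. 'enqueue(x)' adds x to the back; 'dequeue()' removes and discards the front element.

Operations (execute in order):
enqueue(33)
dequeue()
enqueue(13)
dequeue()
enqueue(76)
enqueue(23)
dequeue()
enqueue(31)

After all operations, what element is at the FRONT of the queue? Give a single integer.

enqueue(33): queue = [33]
dequeue(): queue = []
enqueue(13): queue = [13]
dequeue(): queue = []
enqueue(76): queue = [76]
enqueue(23): queue = [76, 23]
dequeue(): queue = [23]
enqueue(31): queue = [23, 31]

Answer: 23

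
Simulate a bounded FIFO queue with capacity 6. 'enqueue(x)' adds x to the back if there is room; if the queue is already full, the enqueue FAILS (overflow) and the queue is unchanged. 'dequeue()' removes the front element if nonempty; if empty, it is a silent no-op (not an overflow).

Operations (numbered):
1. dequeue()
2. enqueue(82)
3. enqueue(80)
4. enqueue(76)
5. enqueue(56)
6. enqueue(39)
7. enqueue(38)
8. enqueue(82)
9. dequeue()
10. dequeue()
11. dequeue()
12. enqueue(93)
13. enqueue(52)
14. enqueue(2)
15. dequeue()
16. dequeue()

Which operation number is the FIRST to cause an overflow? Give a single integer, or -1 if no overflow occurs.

Answer: 8

Derivation:
1. dequeue(): empty, no-op, size=0
2. enqueue(82): size=1
3. enqueue(80): size=2
4. enqueue(76): size=3
5. enqueue(56): size=4
6. enqueue(39): size=5
7. enqueue(38): size=6
8. enqueue(82): size=6=cap → OVERFLOW (fail)
9. dequeue(): size=5
10. dequeue(): size=4
11. dequeue(): size=3
12. enqueue(93): size=4
13. enqueue(52): size=5
14. enqueue(2): size=6
15. dequeue(): size=5
16. dequeue(): size=4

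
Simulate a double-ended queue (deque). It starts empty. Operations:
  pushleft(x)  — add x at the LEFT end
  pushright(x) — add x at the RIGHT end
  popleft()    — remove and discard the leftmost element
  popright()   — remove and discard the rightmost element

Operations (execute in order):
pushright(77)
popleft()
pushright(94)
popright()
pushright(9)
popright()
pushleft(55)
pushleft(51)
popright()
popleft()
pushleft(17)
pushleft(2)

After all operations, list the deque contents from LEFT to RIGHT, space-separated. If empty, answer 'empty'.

Answer: 2 17

Derivation:
pushright(77): [77]
popleft(): []
pushright(94): [94]
popright(): []
pushright(9): [9]
popright(): []
pushleft(55): [55]
pushleft(51): [51, 55]
popright(): [51]
popleft(): []
pushleft(17): [17]
pushleft(2): [2, 17]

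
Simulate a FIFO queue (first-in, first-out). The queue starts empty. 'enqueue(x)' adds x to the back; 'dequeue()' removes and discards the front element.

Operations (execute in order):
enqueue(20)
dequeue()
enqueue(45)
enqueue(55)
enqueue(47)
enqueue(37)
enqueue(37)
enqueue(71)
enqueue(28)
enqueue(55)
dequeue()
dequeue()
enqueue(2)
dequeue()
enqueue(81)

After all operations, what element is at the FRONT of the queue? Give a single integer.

Answer: 37

Derivation:
enqueue(20): queue = [20]
dequeue(): queue = []
enqueue(45): queue = [45]
enqueue(55): queue = [45, 55]
enqueue(47): queue = [45, 55, 47]
enqueue(37): queue = [45, 55, 47, 37]
enqueue(37): queue = [45, 55, 47, 37, 37]
enqueue(71): queue = [45, 55, 47, 37, 37, 71]
enqueue(28): queue = [45, 55, 47, 37, 37, 71, 28]
enqueue(55): queue = [45, 55, 47, 37, 37, 71, 28, 55]
dequeue(): queue = [55, 47, 37, 37, 71, 28, 55]
dequeue(): queue = [47, 37, 37, 71, 28, 55]
enqueue(2): queue = [47, 37, 37, 71, 28, 55, 2]
dequeue(): queue = [37, 37, 71, 28, 55, 2]
enqueue(81): queue = [37, 37, 71, 28, 55, 2, 81]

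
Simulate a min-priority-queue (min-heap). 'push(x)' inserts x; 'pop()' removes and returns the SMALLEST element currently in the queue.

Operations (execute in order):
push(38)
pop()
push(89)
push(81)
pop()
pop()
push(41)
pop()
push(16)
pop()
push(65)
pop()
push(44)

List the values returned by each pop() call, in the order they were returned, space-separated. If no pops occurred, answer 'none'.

Answer: 38 81 89 41 16 65

Derivation:
push(38): heap contents = [38]
pop() → 38: heap contents = []
push(89): heap contents = [89]
push(81): heap contents = [81, 89]
pop() → 81: heap contents = [89]
pop() → 89: heap contents = []
push(41): heap contents = [41]
pop() → 41: heap contents = []
push(16): heap contents = [16]
pop() → 16: heap contents = []
push(65): heap contents = [65]
pop() → 65: heap contents = []
push(44): heap contents = [44]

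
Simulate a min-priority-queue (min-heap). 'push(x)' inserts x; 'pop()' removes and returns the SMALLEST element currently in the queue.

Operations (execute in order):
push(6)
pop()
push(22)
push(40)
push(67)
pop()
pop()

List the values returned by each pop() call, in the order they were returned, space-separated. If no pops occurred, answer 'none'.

Answer: 6 22 40

Derivation:
push(6): heap contents = [6]
pop() → 6: heap contents = []
push(22): heap contents = [22]
push(40): heap contents = [22, 40]
push(67): heap contents = [22, 40, 67]
pop() → 22: heap contents = [40, 67]
pop() → 40: heap contents = [67]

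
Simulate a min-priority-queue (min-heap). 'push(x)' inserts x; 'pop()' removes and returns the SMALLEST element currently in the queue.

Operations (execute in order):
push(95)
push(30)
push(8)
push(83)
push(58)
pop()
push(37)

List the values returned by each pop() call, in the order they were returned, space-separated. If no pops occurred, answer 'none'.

push(95): heap contents = [95]
push(30): heap contents = [30, 95]
push(8): heap contents = [8, 30, 95]
push(83): heap contents = [8, 30, 83, 95]
push(58): heap contents = [8, 30, 58, 83, 95]
pop() → 8: heap contents = [30, 58, 83, 95]
push(37): heap contents = [30, 37, 58, 83, 95]

Answer: 8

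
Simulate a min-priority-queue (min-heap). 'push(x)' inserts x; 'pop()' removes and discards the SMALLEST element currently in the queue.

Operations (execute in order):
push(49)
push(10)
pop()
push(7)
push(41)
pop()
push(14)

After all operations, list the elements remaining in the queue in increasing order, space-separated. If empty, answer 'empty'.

Answer: 14 41 49

Derivation:
push(49): heap contents = [49]
push(10): heap contents = [10, 49]
pop() → 10: heap contents = [49]
push(7): heap contents = [7, 49]
push(41): heap contents = [7, 41, 49]
pop() → 7: heap contents = [41, 49]
push(14): heap contents = [14, 41, 49]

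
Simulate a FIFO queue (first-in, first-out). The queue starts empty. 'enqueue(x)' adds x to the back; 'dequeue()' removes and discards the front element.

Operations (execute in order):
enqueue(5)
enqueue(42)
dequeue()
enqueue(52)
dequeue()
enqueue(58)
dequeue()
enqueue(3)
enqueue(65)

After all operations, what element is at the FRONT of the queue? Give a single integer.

Answer: 58

Derivation:
enqueue(5): queue = [5]
enqueue(42): queue = [5, 42]
dequeue(): queue = [42]
enqueue(52): queue = [42, 52]
dequeue(): queue = [52]
enqueue(58): queue = [52, 58]
dequeue(): queue = [58]
enqueue(3): queue = [58, 3]
enqueue(65): queue = [58, 3, 65]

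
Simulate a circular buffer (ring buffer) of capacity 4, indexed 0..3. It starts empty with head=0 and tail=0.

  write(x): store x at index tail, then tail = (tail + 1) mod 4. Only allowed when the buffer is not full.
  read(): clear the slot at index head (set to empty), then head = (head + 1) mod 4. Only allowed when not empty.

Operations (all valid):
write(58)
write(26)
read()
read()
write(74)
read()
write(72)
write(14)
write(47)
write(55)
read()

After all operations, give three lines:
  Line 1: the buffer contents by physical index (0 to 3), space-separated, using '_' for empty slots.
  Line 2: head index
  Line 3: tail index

Answer: 14 47 55 _
0
3

Derivation:
write(58): buf=[58 _ _ _], head=0, tail=1, size=1
write(26): buf=[58 26 _ _], head=0, tail=2, size=2
read(): buf=[_ 26 _ _], head=1, tail=2, size=1
read(): buf=[_ _ _ _], head=2, tail=2, size=0
write(74): buf=[_ _ 74 _], head=2, tail=3, size=1
read(): buf=[_ _ _ _], head=3, tail=3, size=0
write(72): buf=[_ _ _ 72], head=3, tail=0, size=1
write(14): buf=[14 _ _ 72], head=3, tail=1, size=2
write(47): buf=[14 47 _ 72], head=3, tail=2, size=3
write(55): buf=[14 47 55 72], head=3, tail=3, size=4
read(): buf=[14 47 55 _], head=0, tail=3, size=3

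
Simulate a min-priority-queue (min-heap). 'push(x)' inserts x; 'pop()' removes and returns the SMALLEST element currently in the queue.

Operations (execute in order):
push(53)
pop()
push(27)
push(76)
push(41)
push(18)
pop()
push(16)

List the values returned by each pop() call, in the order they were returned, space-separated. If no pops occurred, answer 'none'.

push(53): heap contents = [53]
pop() → 53: heap contents = []
push(27): heap contents = [27]
push(76): heap contents = [27, 76]
push(41): heap contents = [27, 41, 76]
push(18): heap contents = [18, 27, 41, 76]
pop() → 18: heap contents = [27, 41, 76]
push(16): heap contents = [16, 27, 41, 76]

Answer: 53 18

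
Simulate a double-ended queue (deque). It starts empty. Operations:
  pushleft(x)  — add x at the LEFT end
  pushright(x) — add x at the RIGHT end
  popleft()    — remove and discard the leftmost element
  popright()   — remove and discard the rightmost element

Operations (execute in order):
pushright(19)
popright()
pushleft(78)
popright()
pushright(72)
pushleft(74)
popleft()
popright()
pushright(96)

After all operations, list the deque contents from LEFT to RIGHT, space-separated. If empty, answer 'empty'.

pushright(19): [19]
popright(): []
pushleft(78): [78]
popright(): []
pushright(72): [72]
pushleft(74): [74, 72]
popleft(): [72]
popright(): []
pushright(96): [96]

Answer: 96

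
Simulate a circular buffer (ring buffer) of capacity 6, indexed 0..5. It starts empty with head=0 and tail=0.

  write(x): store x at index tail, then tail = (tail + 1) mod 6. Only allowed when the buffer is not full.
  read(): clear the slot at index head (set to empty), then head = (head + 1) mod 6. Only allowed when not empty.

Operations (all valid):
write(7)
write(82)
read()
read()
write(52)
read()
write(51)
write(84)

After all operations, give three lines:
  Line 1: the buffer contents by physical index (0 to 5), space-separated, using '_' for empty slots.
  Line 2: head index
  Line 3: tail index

write(7): buf=[7 _ _ _ _ _], head=0, tail=1, size=1
write(82): buf=[7 82 _ _ _ _], head=0, tail=2, size=2
read(): buf=[_ 82 _ _ _ _], head=1, tail=2, size=1
read(): buf=[_ _ _ _ _ _], head=2, tail=2, size=0
write(52): buf=[_ _ 52 _ _ _], head=2, tail=3, size=1
read(): buf=[_ _ _ _ _ _], head=3, tail=3, size=0
write(51): buf=[_ _ _ 51 _ _], head=3, tail=4, size=1
write(84): buf=[_ _ _ 51 84 _], head=3, tail=5, size=2

Answer: _ _ _ 51 84 _
3
5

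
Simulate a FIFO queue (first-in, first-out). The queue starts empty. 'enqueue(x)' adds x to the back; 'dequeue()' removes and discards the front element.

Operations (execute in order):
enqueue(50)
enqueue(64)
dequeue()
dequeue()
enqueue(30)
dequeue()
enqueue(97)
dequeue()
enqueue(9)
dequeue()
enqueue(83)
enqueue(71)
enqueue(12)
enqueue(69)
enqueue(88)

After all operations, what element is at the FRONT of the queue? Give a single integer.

Answer: 83

Derivation:
enqueue(50): queue = [50]
enqueue(64): queue = [50, 64]
dequeue(): queue = [64]
dequeue(): queue = []
enqueue(30): queue = [30]
dequeue(): queue = []
enqueue(97): queue = [97]
dequeue(): queue = []
enqueue(9): queue = [9]
dequeue(): queue = []
enqueue(83): queue = [83]
enqueue(71): queue = [83, 71]
enqueue(12): queue = [83, 71, 12]
enqueue(69): queue = [83, 71, 12, 69]
enqueue(88): queue = [83, 71, 12, 69, 88]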